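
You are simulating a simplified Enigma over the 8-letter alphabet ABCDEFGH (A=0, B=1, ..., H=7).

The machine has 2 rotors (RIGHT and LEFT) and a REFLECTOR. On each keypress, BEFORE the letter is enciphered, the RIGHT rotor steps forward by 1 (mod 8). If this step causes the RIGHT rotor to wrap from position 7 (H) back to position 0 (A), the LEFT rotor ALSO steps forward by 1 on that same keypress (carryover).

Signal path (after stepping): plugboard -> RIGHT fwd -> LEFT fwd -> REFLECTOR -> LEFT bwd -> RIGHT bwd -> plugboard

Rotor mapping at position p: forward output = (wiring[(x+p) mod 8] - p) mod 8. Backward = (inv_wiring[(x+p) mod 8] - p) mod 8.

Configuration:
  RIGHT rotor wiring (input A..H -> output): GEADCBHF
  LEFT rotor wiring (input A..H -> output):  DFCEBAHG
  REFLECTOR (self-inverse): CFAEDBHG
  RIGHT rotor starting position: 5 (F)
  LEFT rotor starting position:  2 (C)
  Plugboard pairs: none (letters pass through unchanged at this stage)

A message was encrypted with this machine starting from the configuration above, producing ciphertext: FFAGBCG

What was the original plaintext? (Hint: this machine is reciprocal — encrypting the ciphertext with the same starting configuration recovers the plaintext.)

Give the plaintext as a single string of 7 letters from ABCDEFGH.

Char 1 ('F'): step: R->6, L=2; F->plug->F->R->F->L->E->refl->D->L'->H->R'->B->plug->B
Char 2 ('F'): step: R->7, L=2; F->plug->F->R->D->L->G->refl->H->L'->C->R'->G->plug->G
Char 3 ('A'): step: R->0, L->3 (L advanced); A->plug->A->R->G->L->C->refl->A->L'->F->R'->H->plug->H
Char 4 ('G'): step: R->1, L=3; G->plug->G->R->E->L->D->refl->E->L'->D->R'->A->plug->A
Char 5 ('B'): step: R->2, L=3; B->plug->B->R->B->L->G->refl->H->L'->H->R'->D->plug->D
Char 6 ('C'): step: R->3, L=3; C->plug->C->R->G->L->C->refl->A->L'->F->R'->H->plug->H
Char 7 ('G'): step: R->4, L=3; G->plug->G->R->E->L->D->refl->E->L'->D->R'->C->plug->C

Answer: BGHADHC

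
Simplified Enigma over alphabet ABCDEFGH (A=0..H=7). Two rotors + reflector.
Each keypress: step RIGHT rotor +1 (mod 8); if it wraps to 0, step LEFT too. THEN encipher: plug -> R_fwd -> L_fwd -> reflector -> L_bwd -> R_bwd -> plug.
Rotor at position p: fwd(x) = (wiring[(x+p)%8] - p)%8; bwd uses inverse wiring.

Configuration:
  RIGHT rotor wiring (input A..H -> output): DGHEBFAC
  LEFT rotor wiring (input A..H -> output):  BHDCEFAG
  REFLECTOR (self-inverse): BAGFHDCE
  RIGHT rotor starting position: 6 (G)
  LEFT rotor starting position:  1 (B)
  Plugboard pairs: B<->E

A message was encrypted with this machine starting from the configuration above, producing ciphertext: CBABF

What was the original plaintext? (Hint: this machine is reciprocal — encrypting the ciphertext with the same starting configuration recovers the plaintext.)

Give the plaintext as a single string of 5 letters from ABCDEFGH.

Char 1 ('C'): step: R->7, L=1; C->plug->C->R->H->L->A->refl->B->L'->C->R'->F->plug->F
Char 2 ('B'): step: R->0, L->2 (L advanced); B->plug->E->R->B->L->A->refl->B->L'->A->R'->G->plug->G
Char 3 ('A'): step: R->1, L=2; A->plug->A->R->F->L->E->refl->H->L'->G->R'->B->plug->E
Char 4 ('B'): step: R->2, L=2; B->plug->E->R->G->L->H->refl->E->L'->F->R'->A->plug->A
Char 5 ('F'): step: R->3, L=2; F->plug->F->R->A->L->B->refl->A->L'->B->R'->A->plug->A

Answer: FGEAA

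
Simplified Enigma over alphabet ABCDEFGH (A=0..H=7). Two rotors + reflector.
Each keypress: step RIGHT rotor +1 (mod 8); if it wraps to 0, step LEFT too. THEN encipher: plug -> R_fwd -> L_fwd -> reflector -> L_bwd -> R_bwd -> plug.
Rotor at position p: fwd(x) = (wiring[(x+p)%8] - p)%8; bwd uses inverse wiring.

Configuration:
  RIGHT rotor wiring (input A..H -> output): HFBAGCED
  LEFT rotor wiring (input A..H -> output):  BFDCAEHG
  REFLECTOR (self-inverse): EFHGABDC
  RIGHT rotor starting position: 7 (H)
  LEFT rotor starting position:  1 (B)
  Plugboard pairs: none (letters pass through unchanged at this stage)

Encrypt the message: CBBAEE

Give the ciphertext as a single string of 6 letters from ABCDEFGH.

Answer: BAHDBF

Derivation:
Char 1 ('C'): step: R->0, L->2 (L advanced); C->plug->C->R->B->L->A->refl->E->L'->F->R'->B->plug->B
Char 2 ('B'): step: R->1, L=2; B->plug->B->R->A->L->B->refl->F->L'->E->R'->A->plug->A
Char 3 ('B'): step: R->2, L=2; B->plug->B->R->G->L->H->refl->C->L'->D->R'->H->plug->H
Char 4 ('A'): step: R->3, L=2; A->plug->A->R->F->L->E->refl->A->L'->B->R'->D->plug->D
Char 5 ('E'): step: R->4, L=2; E->plug->E->R->D->L->C->refl->H->L'->G->R'->B->plug->B
Char 6 ('E'): step: R->5, L=2; E->plug->E->R->A->L->B->refl->F->L'->E->R'->F->plug->F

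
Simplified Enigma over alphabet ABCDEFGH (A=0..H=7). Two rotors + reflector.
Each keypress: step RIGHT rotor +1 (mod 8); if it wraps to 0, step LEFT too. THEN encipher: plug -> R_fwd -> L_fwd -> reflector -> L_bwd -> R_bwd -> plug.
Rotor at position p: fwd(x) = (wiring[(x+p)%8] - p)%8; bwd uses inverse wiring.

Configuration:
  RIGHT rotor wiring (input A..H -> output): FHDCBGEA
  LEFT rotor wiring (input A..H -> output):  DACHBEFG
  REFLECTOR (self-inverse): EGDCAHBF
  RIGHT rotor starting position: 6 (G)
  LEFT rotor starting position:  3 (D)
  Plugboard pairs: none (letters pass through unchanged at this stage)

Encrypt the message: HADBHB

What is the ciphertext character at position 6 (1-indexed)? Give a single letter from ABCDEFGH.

Char 1 ('H'): step: R->7, L=3; H->plug->H->R->F->L->A->refl->E->L'->A->R'->C->plug->C
Char 2 ('A'): step: R->0, L->4 (L advanced); A->plug->A->R->F->L->E->refl->A->L'->B->R'->E->plug->E
Char 3 ('D'): step: R->1, L=4; D->plug->D->R->A->L->F->refl->H->L'->E->R'->H->plug->H
Char 4 ('B'): step: R->2, L=4; B->plug->B->R->A->L->F->refl->H->L'->E->R'->D->plug->D
Char 5 ('H'): step: R->3, L=4; H->plug->H->R->A->L->F->refl->H->L'->E->R'->G->plug->G
Char 6 ('B'): step: R->4, L=4; B->plug->B->R->C->L->B->refl->G->L'->G->R'->H->plug->H

H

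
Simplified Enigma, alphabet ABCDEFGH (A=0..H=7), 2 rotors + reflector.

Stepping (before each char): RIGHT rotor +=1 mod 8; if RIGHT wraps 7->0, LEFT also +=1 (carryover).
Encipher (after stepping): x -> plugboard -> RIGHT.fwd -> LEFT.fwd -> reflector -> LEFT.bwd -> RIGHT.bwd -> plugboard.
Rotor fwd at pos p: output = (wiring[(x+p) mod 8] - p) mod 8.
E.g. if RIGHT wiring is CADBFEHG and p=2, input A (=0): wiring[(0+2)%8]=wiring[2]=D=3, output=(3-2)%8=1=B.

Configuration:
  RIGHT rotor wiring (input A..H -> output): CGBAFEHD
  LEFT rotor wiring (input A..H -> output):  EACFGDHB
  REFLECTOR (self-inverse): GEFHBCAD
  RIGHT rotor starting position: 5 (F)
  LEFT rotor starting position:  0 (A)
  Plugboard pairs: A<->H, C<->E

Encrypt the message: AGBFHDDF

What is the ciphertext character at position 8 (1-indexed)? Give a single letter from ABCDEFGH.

Char 1 ('A'): step: R->6, L=0; A->plug->H->R->G->L->H->refl->D->L'->F->R'->B->plug->B
Char 2 ('G'): step: R->7, L=0; G->plug->G->R->F->L->D->refl->H->L'->G->R'->F->plug->F
Char 3 ('B'): step: R->0, L->1 (L advanced); B->plug->B->R->G->L->A->refl->G->L'->F->R'->E->plug->C
Char 4 ('F'): step: R->1, L=1; F->plug->F->R->G->L->A->refl->G->L'->F->R'->A->plug->H
Char 5 ('H'): step: R->2, L=1; H->plug->A->R->H->L->D->refl->H->L'->A->R'->G->plug->G
Char 6 ('D'): step: R->3, L=1; D->plug->D->R->E->L->C->refl->F->L'->D->R'->G->plug->G
Char 7 ('D'): step: R->4, L=1; D->plug->D->R->H->L->D->refl->H->L'->A->R'->B->plug->B
Char 8 ('F'): step: R->5, L=1; F->plug->F->R->E->L->C->refl->F->L'->D->R'->G->plug->G

G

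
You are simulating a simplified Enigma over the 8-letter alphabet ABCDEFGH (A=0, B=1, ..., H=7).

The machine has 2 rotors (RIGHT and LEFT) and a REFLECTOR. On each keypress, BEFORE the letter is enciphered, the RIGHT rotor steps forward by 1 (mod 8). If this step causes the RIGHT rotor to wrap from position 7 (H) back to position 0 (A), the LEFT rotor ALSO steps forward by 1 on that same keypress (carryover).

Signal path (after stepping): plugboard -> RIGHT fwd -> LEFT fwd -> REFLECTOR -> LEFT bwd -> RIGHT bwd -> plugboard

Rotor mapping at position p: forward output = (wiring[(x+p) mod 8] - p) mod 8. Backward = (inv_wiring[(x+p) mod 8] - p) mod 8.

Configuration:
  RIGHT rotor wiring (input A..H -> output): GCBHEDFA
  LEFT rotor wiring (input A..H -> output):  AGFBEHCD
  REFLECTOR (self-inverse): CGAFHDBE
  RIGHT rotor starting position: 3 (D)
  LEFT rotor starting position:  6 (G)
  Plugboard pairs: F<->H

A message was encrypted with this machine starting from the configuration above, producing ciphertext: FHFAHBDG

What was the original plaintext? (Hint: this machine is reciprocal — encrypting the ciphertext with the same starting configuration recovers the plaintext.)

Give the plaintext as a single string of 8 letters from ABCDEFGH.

Char 1 ('F'): step: R->4, L=6; F->plug->H->R->D->L->A->refl->C->L'->C->R'->E->plug->E
Char 2 ('H'): step: R->5, L=6; H->plug->F->R->E->L->H->refl->E->L'->A->R'->B->plug->B
Char 3 ('F'): step: R->6, L=6; F->plug->H->R->F->L->D->refl->F->L'->B->R'->F->plug->H
Char 4 ('A'): step: R->7, L=6; A->plug->A->R->B->L->F->refl->D->L'->F->R'->F->plug->H
Char 5 ('H'): step: R->0, L->7 (L advanced); H->plug->F->R->D->L->G->refl->B->L'->B->R'->C->plug->C
Char 6 ('B'): step: R->1, L=7; B->plug->B->R->A->L->E->refl->H->L'->C->R'->E->plug->E
Char 7 ('D'): step: R->2, L=7; D->plug->D->R->B->L->B->refl->G->L'->D->R'->E->plug->E
Char 8 ('G'): step: R->3, L=7; G->plug->G->R->H->L->D->refl->F->L'->F->R'->E->plug->E

Answer: EBHHCEEE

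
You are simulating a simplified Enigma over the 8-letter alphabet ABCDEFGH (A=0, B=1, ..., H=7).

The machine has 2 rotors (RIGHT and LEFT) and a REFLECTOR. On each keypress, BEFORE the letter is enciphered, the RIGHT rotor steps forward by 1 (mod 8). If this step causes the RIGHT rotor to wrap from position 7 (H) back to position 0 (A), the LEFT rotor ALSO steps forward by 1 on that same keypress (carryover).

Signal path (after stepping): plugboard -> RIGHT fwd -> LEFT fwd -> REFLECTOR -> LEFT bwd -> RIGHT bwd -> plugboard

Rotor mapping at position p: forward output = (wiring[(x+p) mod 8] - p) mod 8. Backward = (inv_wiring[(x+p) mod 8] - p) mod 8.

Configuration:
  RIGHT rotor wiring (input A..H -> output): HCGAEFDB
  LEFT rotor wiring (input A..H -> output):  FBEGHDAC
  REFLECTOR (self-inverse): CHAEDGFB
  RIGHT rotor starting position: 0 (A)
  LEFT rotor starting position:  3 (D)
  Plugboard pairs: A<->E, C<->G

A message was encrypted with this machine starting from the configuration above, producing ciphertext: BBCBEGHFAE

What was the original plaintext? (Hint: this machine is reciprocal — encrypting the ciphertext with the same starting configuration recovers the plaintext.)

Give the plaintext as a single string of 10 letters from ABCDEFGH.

Char 1 ('B'): step: R->1, L=3; B->plug->B->R->F->L->C->refl->A->L'->C->R'->F->plug->F
Char 2 ('B'): step: R->2, L=3; B->plug->B->R->G->L->G->refl->F->L'->D->R'->D->plug->D
Char 3 ('C'): step: R->3, L=3; C->plug->G->R->H->L->B->refl->H->L'->E->R'->F->plug->F
Char 4 ('B'): step: R->4, L=3; B->plug->B->R->B->L->E->refl->D->L'->A->R'->A->plug->E
Char 5 ('E'): step: R->5, L=3; E->plug->A->R->A->L->D->refl->E->L'->B->R'->F->plug->F
Char 6 ('G'): step: R->6, L=3; G->plug->C->R->B->L->E->refl->D->L'->A->R'->E->plug->A
Char 7 ('H'): step: R->7, L=3; H->plug->H->R->E->L->H->refl->B->L'->H->R'->D->plug->D
Char 8 ('F'): step: R->0, L->4 (L advanced); F->plug->F->R->F->L->F->refl->G->L'->D->R'->G->plug->C
Char 9 ('A'): step: R->1, L=4; A->plug->E->R->E->L->B->refl->H->L'->B->R'->A->plug->E
Char 10 ('E'): step: R->2, L=4; E->plug->A->R->E->L->B->refl->H->L'->B->R'->E->plug->A

Answer: FDFEFADCEA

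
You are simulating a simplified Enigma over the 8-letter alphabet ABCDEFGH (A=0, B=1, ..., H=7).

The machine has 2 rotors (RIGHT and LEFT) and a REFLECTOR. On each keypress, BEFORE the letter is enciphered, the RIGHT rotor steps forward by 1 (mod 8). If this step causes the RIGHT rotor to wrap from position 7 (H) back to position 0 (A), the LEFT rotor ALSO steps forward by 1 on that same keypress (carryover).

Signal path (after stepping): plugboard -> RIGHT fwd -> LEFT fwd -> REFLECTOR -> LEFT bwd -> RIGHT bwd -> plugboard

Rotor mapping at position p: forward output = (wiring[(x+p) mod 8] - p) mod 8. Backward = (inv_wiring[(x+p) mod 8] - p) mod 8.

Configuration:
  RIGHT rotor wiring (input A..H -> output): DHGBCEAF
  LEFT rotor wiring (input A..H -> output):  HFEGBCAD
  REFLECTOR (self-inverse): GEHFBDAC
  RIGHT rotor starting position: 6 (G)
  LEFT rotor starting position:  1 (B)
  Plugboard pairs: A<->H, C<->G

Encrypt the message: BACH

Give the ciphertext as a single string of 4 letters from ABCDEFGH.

Char 1 ('B'): step: R->7, L=1; B->plug->B->R->E->L->B->refl->E->L'->A->R'->C->plug->G
Char 2 ('A'): step: R->0, L->2 (L advanced); A->plug->H->R->F->L->B->refl->E->L'->B->R'->D->plug->D
Char 3 ('C'): step: R->1, L=2; C->plug->G->R->E->L->G->refl->A->L'->D->R'->E->plug->E
Char 4 ('H'): step: R->2, L=2; H->plug->A->R->E->L->G->refl->A->L'->D->R'->F->plug->F

Answer: GDEF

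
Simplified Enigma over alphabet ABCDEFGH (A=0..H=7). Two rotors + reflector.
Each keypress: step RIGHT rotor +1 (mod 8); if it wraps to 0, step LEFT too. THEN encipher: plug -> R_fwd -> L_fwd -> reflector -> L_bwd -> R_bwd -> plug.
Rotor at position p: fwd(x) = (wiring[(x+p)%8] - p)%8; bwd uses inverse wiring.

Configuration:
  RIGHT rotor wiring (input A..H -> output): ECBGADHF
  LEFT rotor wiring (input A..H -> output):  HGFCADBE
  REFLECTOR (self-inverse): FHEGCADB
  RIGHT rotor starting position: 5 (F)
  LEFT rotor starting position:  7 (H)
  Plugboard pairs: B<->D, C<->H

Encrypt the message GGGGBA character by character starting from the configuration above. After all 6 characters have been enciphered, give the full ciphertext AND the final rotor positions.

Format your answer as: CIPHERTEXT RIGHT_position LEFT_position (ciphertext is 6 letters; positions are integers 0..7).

Char 1 ('G'): step: R->6, L=7; G->plug->G->R->C->L->H->refl->B->L'->F->R'->H->plug->C
Char 2 ('G'): step: R->7, L=7; G->plug->G->R->E->L->D->refl->G->L'->D->R'->C->plug->H
Char 3 ('G'): step: R->0, L->0 (L advanced); G->plug->G->R->H->L->E->refl->C->L'->D->R'->F->plug->F
Char 4 ('G'): step: R->1, L=0; G->plug->G->R->E->L->A->refl->F->L'->C->R'->E->plug->E
Char 5 ('B'): step: R->2, L=0; B->plug->D->R->B->L->G->refl->D->L'->F->R'->E->plug->E
Char 6 ('A'): step: R->3, L=0; A->plug->A->R->D->L->C->refl->E->L'->H->R'->G->plug->G
Final: ciphertext=CHFEEG, RIGHT=3, LEFT=0

Answer: CHFEEG 3 0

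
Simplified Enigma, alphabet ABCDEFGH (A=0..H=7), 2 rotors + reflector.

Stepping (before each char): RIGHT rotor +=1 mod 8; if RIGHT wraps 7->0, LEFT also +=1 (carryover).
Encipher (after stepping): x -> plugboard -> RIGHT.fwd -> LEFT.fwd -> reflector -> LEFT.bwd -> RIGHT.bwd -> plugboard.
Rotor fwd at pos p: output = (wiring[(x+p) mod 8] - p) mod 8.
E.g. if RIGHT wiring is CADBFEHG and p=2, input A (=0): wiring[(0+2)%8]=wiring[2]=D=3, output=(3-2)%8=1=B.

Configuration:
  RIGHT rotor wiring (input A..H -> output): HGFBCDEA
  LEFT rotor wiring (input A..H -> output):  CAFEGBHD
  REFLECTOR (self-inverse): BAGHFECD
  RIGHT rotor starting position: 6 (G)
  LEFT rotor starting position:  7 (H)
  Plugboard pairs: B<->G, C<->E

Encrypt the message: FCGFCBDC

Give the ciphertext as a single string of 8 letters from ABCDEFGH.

Answer: DFEGDHEA

Derivation:
Char 1 ('F'): step: R->7, L=7; F->plug->F->R->D->L->G->refl->C->L'->G->R'->D->plug->D
Char 2 ('C'): step: R->0, L->0 (L advanced); C->plug->E->R->C->L->F->refl->E->L'->D->R'->F->plug->F
Char 3 ('G'): step: R->1, L=0; G->plug->B->R->E->L->G->refl->C->L'->A->R'->C->plug->E
Char 4 ('F'): step: R->2, L=0; F->plug->F->R->G->L->H->refl->D->L'->H->R'->B->plug->G
Char 5 ('C'): step: R->3, L=0; C->plug->E->R->F->L->B->refl->A->L'->B->R'->D->plug->D
Char 6 ('B'): step: R->4, L=0; B->plug->G->R->B->L->A->refl->B->L'->F->R'->H->plug->H
Char 7 ('D'): step: R->5, L=0; D->plug->D->R->C->L->F->refl->E->L'->D->R'->C->plug->E
Char 8 ('C'): step: R->6, L=0; C->plug->E->R->H->L->D->refl->H->L'->G->R'->A->plug->A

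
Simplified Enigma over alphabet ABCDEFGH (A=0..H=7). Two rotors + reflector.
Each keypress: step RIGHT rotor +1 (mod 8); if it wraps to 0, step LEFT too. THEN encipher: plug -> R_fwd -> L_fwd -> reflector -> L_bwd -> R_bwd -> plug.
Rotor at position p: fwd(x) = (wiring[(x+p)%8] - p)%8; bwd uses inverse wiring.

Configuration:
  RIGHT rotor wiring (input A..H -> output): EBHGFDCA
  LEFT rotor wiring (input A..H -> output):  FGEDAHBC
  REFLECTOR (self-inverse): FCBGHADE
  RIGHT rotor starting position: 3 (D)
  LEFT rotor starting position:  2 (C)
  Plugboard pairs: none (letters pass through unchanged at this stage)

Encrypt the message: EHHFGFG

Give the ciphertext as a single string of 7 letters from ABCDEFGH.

Char 1 ('E'): step: R->4, L=2; E->plug->E->R->A->L->C->refl->B->L'->B->R'->A->plug->A
Char 2 ('H'): step: R->5, L=2; H->plug->H->R->A->L->C->refl->B->L'->B->R'->G->plug->G
Char 3 ('H'): step: R->6, L=2; H->plug->H->R->F->L->A->refl->F->L'->D->R'->D->plug->D
Char 4 ('F'): step: R->7, L=2; F->plug->F->R->G->L->D->refl->G->L'->C->R'->C->plug->C
Char 5 ('G'): step: R->0, L->3 (L advanced); G->plug->G->R->C->L->E->refl->H->L'->E->R'->A->plug->A
Char 6 ('F'): step: R->1, L=3; F->plug->F->R->B->L->F->refl->A->L'->A->R'->A->plug->A
Char 7 ('G'): step: R->2, L=3; G->plug->G->R->C->L->E->refl->H->L'->E->R'->B->plug->B

Answer: AGDCAAB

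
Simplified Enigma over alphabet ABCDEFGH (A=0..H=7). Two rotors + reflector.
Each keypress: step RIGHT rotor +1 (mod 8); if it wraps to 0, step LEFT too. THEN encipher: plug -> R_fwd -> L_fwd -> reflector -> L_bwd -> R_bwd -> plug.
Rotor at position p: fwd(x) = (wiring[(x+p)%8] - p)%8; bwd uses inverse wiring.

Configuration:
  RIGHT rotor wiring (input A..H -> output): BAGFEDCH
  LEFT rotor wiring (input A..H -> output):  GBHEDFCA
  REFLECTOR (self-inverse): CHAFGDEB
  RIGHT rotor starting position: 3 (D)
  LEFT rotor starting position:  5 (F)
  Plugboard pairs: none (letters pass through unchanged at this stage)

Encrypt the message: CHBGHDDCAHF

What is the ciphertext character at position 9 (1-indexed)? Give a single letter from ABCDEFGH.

Char 1 ('C'): step: R->4, L=5; C->plug->C->R->G->L->H->refl->B->L'->D->R'->D->plug->D
Char 2 ('H'): step: R->5, L=5; H->plug->H->R->H->L->G->refl->E->L'->E->R'->D->plug->D
Char 3 ('B'): step: R->6, L=5; B->plug->B->R->B->L->F->refl->D->L'->C->R'->D->plug->D
Char 4 ('G'): step: R->7, L=5; G->plug->G->R->E->L->E->refl->G->L'->H->R'->D->plug->D
Char 5 ('H'): step: R->0, L->6 (L advanced); H->plug->H->R->H->L->H->refl->B->L'->E->R'->E->plug->E
Char 6 ('D'): step: R->1, L=6; D->plug->D->R->D->L->D->refl->F->L'->G->R'->G->plug->G
Char 7 ('D'): step: R->2, L=6; D->plug->D->R->B->L->C->refl->A->L'->C->R'->C->plug->C
Char 8 ('C'): step: R->3, L=6; C->plug->C->R->A->L->E->refl->G->L'->F->R'->G->plug->G
Char 9 ('A'): step: R->4, L=6; A->plug->A->R->A->L->E->refl->G->L'->F->R'->E->plug->E

E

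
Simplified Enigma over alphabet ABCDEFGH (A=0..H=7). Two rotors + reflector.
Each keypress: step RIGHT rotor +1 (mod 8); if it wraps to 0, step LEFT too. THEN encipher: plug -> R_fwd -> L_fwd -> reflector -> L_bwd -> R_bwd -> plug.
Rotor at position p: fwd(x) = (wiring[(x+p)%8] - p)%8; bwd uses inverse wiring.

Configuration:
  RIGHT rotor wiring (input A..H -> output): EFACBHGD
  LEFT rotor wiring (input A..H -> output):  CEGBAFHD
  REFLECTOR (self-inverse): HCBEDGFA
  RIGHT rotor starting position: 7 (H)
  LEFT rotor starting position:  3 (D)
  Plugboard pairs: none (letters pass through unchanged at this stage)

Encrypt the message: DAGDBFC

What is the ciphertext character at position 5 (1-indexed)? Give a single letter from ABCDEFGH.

Char 1 ('D'): step: R->0, L->4 (L advanced); D->plug->D->R->C->L->D->refl->E->L'->A->R'->C->plug->C
Char 2 ('A'): step: R->1, L=4; A->plug->A->R->E->L->G->refl->F->L'->H->R'->B->plug->B
Char 3 ('G'): step: R->2, L=4; G->plug->G->R->C->L->D->refl->E->L'->A->R'->B->plug->B
Char 4 ('D'): step: R->3, L=4; D->plug->D->R->D->L->H->refl->A->L'->F->R'->H->plug->H
Char 5 ('B'): step: R->4, L=4; B->plug->B->R->D->L->H->refl->A->L'->F->R'->A->plug->A

A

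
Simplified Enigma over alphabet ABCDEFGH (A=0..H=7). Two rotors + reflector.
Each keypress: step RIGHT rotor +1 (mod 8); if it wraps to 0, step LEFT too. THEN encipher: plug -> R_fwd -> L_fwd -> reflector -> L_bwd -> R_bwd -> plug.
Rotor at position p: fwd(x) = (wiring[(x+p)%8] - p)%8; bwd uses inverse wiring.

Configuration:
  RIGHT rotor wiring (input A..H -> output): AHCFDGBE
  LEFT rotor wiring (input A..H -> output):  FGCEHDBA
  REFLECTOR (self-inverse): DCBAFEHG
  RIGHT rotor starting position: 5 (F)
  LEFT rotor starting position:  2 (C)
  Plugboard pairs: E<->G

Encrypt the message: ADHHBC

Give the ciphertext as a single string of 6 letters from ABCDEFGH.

Char 1 ('A'): step: R->6, L=2; A->plug->A->R->D->L->B->refl->C->L'->B->R'->D->plug->D
Char 2 ('D'): step: R->7, L=2; D->plug->D->R->D->L->B->refl->C->L'->B->R'->B->plug->B
Char 3 ('H'): step: R->0, L->3 (L advanced); H->plug->H->R->E->L->F->refl->E->L'->B->R'->G->plug->E
Char 4 ('H'): step: R->1, L=3; H->plug->H->R->H->L->H->refl->G->L'->D->R'->G->plug->E
Char 5 ('B'): step: R->2, L=3; B->plug->B->R->D->L->G->refl->H->L'->H->R'->E->plug->G
Char 6 ('C'): step: R->3, L=3; C->plug->C->R->D->L->G->refl->H->L'->H->R'->H->plug->H

Answer: DBEEGH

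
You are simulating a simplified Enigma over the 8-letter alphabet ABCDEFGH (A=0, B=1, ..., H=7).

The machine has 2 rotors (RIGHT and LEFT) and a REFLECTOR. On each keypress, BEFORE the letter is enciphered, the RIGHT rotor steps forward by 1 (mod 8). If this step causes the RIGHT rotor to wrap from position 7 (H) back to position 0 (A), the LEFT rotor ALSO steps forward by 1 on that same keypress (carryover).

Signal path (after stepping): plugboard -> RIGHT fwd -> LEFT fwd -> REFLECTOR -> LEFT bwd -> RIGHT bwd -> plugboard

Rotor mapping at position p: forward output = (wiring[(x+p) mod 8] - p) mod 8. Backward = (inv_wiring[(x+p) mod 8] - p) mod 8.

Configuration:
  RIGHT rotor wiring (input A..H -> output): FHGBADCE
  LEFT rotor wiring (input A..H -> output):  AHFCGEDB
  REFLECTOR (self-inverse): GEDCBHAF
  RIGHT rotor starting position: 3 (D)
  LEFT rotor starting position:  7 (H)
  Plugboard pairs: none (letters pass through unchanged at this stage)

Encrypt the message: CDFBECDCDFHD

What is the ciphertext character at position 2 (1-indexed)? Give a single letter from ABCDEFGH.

Char 1 ('C'): step: R->4, L=7; C->plug->C->R->G->L->F->refl->H->L'->F->R'->H->plug->H
Char 2 ('D'): step: R->5, L=7; D->plug->D->R->A->L->C->refl->D->L'->E->R'->G->plug->G

G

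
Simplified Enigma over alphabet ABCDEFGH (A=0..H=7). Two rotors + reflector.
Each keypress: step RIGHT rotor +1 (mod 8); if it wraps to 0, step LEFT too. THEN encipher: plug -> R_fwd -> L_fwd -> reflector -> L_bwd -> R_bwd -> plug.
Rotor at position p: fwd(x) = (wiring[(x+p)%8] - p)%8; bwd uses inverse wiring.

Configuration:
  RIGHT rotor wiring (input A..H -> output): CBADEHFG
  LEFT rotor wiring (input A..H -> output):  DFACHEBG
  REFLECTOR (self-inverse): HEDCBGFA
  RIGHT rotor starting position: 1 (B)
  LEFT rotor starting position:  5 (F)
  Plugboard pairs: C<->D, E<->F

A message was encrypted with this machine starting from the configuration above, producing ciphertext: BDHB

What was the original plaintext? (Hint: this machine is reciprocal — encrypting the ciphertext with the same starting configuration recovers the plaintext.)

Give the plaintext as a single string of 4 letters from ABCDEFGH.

Char 1 ('B'): step: R->2, L=5; B->plug->B->R->B->L->E->refl->B->L'->C->R'->C->plug->D
Char 2 ('D'): step: R->3, L=5; D->plug->C->R->E->L->A->refl->H->L'->A->R'->A->plug->A
Char 3 ('H'): step: R->4, L=5; H->plug->H->R->H->L->C->refl->D->L'->F->R'->F->plug->E
Char 4 ('B'): step: R->5, L=5; B->plug->B->R->A->L->H->refl->A->L'->E->R'->E->plug->F

Answer: DAEF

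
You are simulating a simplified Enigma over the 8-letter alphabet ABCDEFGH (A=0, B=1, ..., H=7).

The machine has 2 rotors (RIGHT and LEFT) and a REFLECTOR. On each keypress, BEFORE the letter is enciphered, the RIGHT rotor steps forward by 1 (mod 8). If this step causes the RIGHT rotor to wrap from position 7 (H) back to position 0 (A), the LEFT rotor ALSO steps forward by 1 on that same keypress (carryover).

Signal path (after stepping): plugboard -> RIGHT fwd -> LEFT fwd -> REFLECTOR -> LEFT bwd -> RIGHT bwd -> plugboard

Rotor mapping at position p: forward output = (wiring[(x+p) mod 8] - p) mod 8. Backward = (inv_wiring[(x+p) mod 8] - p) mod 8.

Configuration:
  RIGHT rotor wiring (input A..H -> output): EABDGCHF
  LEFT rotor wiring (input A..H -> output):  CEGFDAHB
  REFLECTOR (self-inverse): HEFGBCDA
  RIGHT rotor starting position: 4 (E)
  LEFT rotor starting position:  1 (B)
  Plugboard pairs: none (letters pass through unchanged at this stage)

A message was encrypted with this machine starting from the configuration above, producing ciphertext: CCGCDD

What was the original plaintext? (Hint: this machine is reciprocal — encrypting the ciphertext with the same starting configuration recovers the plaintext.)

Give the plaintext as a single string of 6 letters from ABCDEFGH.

Char 1 ('C'): step: R->5, L=1; C->plug->C->R->A->L->D->refl->G->L'->F->R'->A->plug->A
Char 2 ('C'): step: R->6, L=1; C->plug->C->R->G->L->A->refl->H->L'->E->R'->H->plug->H
Char 3 ('G'): step: R->7, L=1; G->plug->G->R->D->L->C->refl->F->L'->B->R'->C->plug->C
Char 4 ('C'): step: R->0, L->2 (L advanced); C->plug->C->R->B->L->D->refl->G->L'->D->R'->D->plug->D
Char 5 ('D'): step: R->1, L=2; D->plug->D->R->F->L->H->refl->A->L'->G->R'->F->plug->F
Char 6 ('D'): step: R->2, L=2; D->plug->D->R->A->L->E->refl->B->L'->C->R'->G->plug->G

Answer: AHCDFG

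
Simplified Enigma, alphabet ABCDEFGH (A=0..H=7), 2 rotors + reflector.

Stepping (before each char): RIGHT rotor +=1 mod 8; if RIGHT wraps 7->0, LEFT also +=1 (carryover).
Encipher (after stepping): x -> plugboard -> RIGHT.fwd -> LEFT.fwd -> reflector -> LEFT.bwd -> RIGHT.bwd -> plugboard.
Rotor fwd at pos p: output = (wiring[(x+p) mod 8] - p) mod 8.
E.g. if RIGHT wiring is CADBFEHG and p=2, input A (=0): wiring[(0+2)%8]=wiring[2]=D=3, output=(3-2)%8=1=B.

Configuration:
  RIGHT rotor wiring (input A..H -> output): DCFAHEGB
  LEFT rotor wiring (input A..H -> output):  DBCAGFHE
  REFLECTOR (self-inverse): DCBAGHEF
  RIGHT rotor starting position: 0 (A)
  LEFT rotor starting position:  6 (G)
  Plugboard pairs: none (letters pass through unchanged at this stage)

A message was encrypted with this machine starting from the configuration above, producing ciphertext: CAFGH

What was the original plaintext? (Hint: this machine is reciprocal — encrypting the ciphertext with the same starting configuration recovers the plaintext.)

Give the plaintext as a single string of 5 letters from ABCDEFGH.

Answer: HBAHA

Derivation:
Char 1 ('C'): step: R->1, L=6; C->plug->C->R->H->L->H->refl->F->L'->C->R'->H->plug->H
Char 2 ('A'): step: R->2, L=6; A->plug->A->R->D->L->D->refl->A->L'->G->R'->B->plug->B
Char 3 ('F'): step: R->3, L=6; F->plug->F->R->A->L->B->refl->C->L'->F->R'->A->plug->A
Char 4 ('G'): step: R->4, L=6; G->plug->G->R->B->L->G->refl->E->L'->E->R'->H->plug->H
Char 5 ('H'): step: R->5, L=6; H->plug->H->R->C->L->F->refl->H->L'->H->R'->A->plug->A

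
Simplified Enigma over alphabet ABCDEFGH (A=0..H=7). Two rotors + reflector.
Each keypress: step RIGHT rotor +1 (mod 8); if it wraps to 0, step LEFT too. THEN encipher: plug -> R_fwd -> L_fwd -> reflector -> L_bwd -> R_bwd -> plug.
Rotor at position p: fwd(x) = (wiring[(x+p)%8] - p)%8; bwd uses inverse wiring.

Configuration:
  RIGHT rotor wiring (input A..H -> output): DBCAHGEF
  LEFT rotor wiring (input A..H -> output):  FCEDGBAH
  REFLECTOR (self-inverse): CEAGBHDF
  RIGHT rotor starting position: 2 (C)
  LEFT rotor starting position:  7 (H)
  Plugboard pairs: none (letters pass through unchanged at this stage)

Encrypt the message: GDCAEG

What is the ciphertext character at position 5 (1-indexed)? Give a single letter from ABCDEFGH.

Char 1 ('G'): step: R->3, L=7; G->plug->G->R->G->L->C->refl->A->L'->A->R'->F->plug->F
Char 2 ('D'): step: R->4, L=7; D->plug->D->R->B->L->G->refl->D->L'->C->R'->B->plug->B
Char 3 ('C'): step: R->5, L=7; C->plug->C->R->A->L->A->refl->C->L'->G->R'->D->plug->D
Char 4 ('A'): step: R->6, L=7; A->plug->A->R->G->L->C->refl->A->L'->A->R'->H->plug->H
Char 5 ('E'): step: R->7, L=7; E->plug->E->R->B->L->G->refl->D->L'->C->R'->C->plug->C

C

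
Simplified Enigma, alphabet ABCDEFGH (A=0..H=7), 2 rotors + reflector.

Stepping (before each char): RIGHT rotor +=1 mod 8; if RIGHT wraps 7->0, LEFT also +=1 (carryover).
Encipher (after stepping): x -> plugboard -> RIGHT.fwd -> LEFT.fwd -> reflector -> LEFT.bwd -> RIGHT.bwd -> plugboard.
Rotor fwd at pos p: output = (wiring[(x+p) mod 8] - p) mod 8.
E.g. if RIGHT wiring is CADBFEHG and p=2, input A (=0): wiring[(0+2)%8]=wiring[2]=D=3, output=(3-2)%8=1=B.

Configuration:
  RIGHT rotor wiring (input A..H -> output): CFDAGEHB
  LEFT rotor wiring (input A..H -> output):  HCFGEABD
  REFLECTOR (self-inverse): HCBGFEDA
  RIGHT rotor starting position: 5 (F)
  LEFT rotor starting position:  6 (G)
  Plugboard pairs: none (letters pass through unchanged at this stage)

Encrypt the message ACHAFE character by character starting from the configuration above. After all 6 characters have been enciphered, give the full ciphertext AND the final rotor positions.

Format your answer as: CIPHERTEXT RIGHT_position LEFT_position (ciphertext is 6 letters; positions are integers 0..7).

Char 1 ('A'): step: R->6, L=6; A->plug->A->R->B->L->F->refl->E->L'->D->R'->B->plug->B
Char 2 ('C'): step: R->7, L=6; C->plug->C->R->G->L->G->refl->D->L'->A->R'->H->plug->H
Char 3 ('H'): step: R->0, L->7 (L advanced); H->plug->H->R->B->L->A->refl->H->L'->E->R'->F->plug->F
Char 4 ('A'): step: R->1, L=7; A->plug->A->R->E->L->H->refl->A->L'->B->R'->H->plug->H
Char 5 ('F'): step: R->2, L=7; F->plug->F->R->H->L->C->refl->B->L'->G->R'->B->plug->B
Char 6 ('E'): step: R->3, L=7; E->plug->E->R->G->L->B->refl->C->L'->H->R'->F->plug->F
Final: ciphertext=BHFHBF, RIGHT=3, LEFT=7

Answer: BHFHBF 3 7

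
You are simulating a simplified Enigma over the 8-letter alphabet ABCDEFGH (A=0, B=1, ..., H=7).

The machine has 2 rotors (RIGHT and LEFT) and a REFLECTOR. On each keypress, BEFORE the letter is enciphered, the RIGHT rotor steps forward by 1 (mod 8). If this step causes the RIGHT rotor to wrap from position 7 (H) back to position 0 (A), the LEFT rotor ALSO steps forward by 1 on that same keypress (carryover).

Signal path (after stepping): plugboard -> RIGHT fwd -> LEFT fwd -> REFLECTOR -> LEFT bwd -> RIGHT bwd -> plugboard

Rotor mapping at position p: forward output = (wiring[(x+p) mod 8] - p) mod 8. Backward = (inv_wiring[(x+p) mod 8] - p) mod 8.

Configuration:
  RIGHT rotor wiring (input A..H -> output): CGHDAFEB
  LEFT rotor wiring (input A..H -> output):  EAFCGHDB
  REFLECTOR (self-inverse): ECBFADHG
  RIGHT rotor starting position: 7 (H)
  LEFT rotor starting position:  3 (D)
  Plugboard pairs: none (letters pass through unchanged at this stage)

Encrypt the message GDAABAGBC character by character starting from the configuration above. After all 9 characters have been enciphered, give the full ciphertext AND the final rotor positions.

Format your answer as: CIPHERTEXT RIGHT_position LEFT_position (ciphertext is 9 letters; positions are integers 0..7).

Char 1 ('G'): step: R->0, L->4 (L advanced); G->plug->G->R->E->L->A->refl->E->L'->F->R'->F->plug->F
Char 2 ('D'): step: R->1, L=4; D->plug->D->R->H->L->G->refl->H->L'->C->R'->C->plug->C
Char 3 ('A'): step: R->2, L=4; A->plug->A->R->F->L->E->refl->A->L'->E->R'->H->plug->H
Char 4 ('A'): step: R->3, L=4; A->plug->A->R->A->L->C->refl->B->L'->G->R'->E->plug->E
Char 5 ('B'): step: R->4, L=4; B->plug->B->R->B->L->D->refl->F->L'->D->R'->G->plug->G
Char 6 ('A'): step: R->5, L=4; A->plug->A->R->A->L->C->refl->B->L'->G->R'->G->plug->G
Char 7 ('G'): step: R->6, L=4; G->plug->G->R->C->L->H->refl->G->L'->H->R'->H->plug->H
Char 8 ('B'): step: R->7, L=4; B->plug->B->R->D->L->F->refl->D->L'->B->R'->F->plug->F
Char 9 ('C'): step: R->0, L->5 (L advanced); C->plug->C->R->H->L->B->refl->C->L'->A->R'->E->plug->E
Final: ciphertext=FCHEGGHFE, RIGHT=0, LEFT=5

Answer: FCHEGGHFE 0 5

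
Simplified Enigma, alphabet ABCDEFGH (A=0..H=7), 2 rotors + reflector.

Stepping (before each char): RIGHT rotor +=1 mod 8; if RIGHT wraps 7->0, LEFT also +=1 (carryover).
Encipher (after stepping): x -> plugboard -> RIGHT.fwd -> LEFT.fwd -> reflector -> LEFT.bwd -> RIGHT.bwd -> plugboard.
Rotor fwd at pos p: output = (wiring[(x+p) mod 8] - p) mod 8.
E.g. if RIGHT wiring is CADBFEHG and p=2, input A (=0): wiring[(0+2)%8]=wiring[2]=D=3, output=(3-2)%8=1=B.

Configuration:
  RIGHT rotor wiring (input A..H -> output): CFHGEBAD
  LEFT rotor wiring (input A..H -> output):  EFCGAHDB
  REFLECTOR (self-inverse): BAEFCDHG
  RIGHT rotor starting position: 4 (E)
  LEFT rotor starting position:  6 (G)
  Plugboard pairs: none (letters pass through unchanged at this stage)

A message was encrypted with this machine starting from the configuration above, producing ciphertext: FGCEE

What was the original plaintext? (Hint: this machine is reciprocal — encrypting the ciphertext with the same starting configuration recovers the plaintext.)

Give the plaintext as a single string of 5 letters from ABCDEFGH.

Char 1 ('F'): step: R->5, L=6; F->plug->F->R->C->L->G->refl->H->L'->D->R'->B->plug->B
Char 2 ('G'): step: R->6, L=6; G->plug->G->R->G->L->C->refl->E->L'->E->R'->C->plug->C
Char 3 ('C'): step: R->7, L=6; C->plug->C->R->G->L->C->refl->E->L'->E->R'->A->plug->A
Char 4 ('E'): step: R->0, L->7 (L advanced); E->plug->E->R->E->L->H->refl->G->L'->C->R'->A->plug->A
Char 5 ('E'): step: R->1, L=7; E->plug->E->R->A->L->C->refl->E->L'->H->R'->F->plug->F

Answer: BCAAF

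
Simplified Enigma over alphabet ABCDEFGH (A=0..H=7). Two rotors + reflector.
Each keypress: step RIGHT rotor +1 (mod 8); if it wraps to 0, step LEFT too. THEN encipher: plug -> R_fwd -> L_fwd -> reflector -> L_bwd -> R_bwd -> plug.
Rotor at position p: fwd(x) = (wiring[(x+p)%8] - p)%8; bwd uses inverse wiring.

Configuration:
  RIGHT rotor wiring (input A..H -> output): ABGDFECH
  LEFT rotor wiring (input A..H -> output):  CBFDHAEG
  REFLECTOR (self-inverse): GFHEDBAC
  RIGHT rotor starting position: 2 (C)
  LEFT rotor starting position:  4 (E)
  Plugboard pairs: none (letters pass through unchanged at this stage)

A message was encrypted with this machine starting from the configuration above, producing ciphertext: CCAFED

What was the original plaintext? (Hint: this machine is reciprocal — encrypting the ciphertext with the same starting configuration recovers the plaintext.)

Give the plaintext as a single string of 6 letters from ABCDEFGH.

Char 1 ('C'): step: R->3, L=4; C->plug->C->R->B->L->E->refl->D->L'->A->R'->A->plug->A
Char 2 ('C'): step: R->4, L=4; C->plug->C->R->G->L->B->refl->F->L'->F->R'->F->plug->F
Char 3 ('A'): step: R->5, L=4; A->plug->A->R->H->L->H->refl->C->L'->D->R'->D->plug->D
Char 4 ('F'): step: R->6, L=4; F->plug->F->R->F->L->F->refl->B->L'->G->R'->H->plug->H
Char 5 ('E'): step: R->7, L=4; E->plug->E->R->E->L->G->refl->A->L'->C->R'->C->plug->C
Char 6 ('D'): step: R->0, L->5 (L advanced); D->plug->D->R->D->L->F->refl->B->L'->C->R'->G->plug->G

Answer: AFDHCG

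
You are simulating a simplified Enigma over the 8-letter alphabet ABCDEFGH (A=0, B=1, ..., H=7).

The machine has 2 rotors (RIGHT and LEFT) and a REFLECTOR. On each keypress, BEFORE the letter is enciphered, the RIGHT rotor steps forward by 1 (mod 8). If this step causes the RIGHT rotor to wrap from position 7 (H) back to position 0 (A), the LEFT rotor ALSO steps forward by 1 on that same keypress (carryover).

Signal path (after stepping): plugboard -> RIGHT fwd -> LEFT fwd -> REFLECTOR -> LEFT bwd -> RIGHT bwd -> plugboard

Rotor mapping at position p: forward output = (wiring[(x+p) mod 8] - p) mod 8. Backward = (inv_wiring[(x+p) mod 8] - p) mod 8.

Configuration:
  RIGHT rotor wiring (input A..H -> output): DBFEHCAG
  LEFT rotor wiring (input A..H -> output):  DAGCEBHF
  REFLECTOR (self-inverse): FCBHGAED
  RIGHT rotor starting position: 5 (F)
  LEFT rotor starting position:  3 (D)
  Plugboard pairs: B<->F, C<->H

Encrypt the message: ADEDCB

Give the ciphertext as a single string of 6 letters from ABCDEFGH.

Char 1 ('A'): step: R->6, L=3; A->plug->A->R->C->L->G->refl->E->L'->D->R'->D->plug->D
Char 2 ('D'): step: R->7, L=3; D->plug->D->R->G->L->F->refl->A->L'->F->R'->E->plug->E
Char 3 ('E'): step: R->0, L->4 (L advanced); E->plug->E->R->H->L->G->refl->E->L'->F->R'->C->plug->H
Char 4 ('D'): step: R->1, L=4; D->plug->D->R->G->L->C->refl->B->L'->D->R'->C->plug->H
Char 5 ('C'): step: R->2, L=4; C->plug->H->R->H->L->G->refl->E->L'->F->R'->C->plug->H
Char 6 ('B'): step: R->3, L=4; B->plug->F->R->A->L->A->refl->F->L'->B->R'->A->plug->A

Answer: DEHHHA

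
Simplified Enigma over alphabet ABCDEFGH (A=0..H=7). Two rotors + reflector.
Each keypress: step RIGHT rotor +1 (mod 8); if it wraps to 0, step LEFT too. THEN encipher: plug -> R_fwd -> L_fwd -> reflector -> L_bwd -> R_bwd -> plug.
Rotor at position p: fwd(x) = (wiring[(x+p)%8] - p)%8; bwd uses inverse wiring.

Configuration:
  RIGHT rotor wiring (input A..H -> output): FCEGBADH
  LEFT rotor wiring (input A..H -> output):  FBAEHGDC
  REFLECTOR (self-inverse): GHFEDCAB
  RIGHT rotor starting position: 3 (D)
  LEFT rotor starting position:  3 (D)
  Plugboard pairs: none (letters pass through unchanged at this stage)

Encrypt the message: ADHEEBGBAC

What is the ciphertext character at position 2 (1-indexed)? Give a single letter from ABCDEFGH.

Char 1 ('A'): step: R->4, L=3; A->plug->A->R->F->L->C->refl->F->L'->H->R'->C->plug->C
Char 2 ('D'): step: R->5, L=3; D->plug->D->R->A->L->B->refl->H->L'->E->R'->H->plug->H

H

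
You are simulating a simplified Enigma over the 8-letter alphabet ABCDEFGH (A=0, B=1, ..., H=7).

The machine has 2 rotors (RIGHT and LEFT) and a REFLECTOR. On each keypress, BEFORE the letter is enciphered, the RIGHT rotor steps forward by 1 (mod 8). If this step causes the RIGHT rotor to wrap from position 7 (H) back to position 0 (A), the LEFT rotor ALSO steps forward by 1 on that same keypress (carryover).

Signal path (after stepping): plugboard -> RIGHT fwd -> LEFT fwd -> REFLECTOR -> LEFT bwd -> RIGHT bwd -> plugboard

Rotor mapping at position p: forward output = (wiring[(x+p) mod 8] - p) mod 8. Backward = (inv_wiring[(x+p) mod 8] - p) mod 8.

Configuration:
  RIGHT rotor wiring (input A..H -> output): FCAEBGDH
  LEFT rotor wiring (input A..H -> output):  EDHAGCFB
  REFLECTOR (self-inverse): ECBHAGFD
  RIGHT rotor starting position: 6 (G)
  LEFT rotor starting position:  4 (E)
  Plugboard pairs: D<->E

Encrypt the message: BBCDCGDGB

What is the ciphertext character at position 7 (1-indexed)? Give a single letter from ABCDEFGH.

Char 1 ('B'): step: R->7, L=4; B->plug->B->R->G->L->D->refl->H->L'->F->R'->E->plug->D
Char 2 ('B'): step: R->0, L->5 (L advanced); B->plug->B->R->C->L->E->refl->A->L'->B->R'->E->plug->D
Char 3 ('C'): step: R->1, L=5; C->plug->C->R->D->L->H->refl->D->L'->G->R'->G->plug->G
Char 4 ('D'): step: R->2, L=5; D->plug->E->R->B->L->A->refl->E->L'->C->R'->B->plug->B
Char 5 ('C'): step: R->3, L=5; C->plug->C->R->D->L->H->refl->D->L'->G->R'->B->plug->B
Char 6 ('G'): step: R->4, L=5; G->plug->G->R->E->L->G->refl->F->L'->A->R'->H->plug->H
Char 7 ('D'): step: R->5, L=5; D->plug->E->R->F->L->C->refl->B->L'->H->R'->G->plug->G

G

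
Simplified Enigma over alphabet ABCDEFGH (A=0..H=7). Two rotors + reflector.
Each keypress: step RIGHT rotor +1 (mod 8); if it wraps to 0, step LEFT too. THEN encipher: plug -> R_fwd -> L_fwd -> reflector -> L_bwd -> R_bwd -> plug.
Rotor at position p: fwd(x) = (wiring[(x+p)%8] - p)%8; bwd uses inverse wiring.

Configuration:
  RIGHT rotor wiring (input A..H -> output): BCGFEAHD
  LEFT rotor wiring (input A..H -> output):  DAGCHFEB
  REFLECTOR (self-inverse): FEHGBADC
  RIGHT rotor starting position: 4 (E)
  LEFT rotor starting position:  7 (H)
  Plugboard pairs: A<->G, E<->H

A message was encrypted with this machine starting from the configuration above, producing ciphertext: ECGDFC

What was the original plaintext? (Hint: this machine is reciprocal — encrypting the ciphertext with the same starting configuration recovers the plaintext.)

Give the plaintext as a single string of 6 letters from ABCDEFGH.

Answer: HHHGHE

Derivation:
Char 1 ('E'): step: R->5, L=7; E->plug->H->R->H->L->F->refl->A->L'->F->R'->E->plug->H
Char 2 ('C'): step: R->6, L=7; C->plug->C->R->D->L->H->refl->C->L'->A->R'->E->plug->H
Char 3 ('G'): step: R->7, L=7; G->plug->A->R->E->L->D->refl->G->L'->G->R'->E->plug->H
Char 4 ('D'): step: R->0, L->0 (L advanced); D->plug->D->R->F->L->F->refl->A->L'->B->R'->A->plug->G
Char 5 ('F'): step: R->1, L=0; F->plug->F->R->G->L->E->refl->B->L'->H->R'->E->plug->H
Char 6 ('C'): step: R->2, L=0; C->plug->C->R->C->L->G->refl->D->L'->A->R'->H->plug->E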